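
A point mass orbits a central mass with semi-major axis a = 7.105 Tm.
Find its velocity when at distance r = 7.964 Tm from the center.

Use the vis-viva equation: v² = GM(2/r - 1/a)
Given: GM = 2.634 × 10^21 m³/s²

Convert to SI: a = 7.105 Tm = 7.105e+12 m; r = 7.964 Tm = 7.964e+12 m.
Vis-viva: v = √(GM · (2/r − 1/a)).
2/r − 1/a = 2/7.964e+12 − 1/7.105e+12 = 1.10384e-13 m⁻¹.
v = √(2.634e+21 · 1.10384e-13) m/s ≈ 1.705e+04 m/s = 17.05 km/s.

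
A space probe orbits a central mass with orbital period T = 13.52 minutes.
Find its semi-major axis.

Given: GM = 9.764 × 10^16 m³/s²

Convert to SI: T = 13.52 minutes = 811.2 s.
Invert Kepler's third law: a = (GM · T² / (4π²))^(1/3).
Substituting T = 811.2 s and GM = 9.764e+16 m³/s²:
a = (9.764e+16 · (811.2)² / (4π²))^(1/3) m
a ≈ 1.176e+07 m = 1.176 × 10^7 m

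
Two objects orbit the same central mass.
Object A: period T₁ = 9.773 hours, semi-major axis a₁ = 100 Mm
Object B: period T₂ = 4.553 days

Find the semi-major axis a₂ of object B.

Convert to SI: T₁ = 9.773 hours = 35182.8 s; a₁ = 100 Mm = 1e+08 m; T₂ = 4.553 days = 393379 s.
Kepler's third law: (T₁/T₂)² = (a₁/a₂)³ ⇒ a₂ = a₁ · (T₂/T₁)^(2/3).
T₂/T₁ = 393379 / 35182.8 = 11.181.
a₂ = 1e+08 · (11.181)^(2/3) m ≈ 5e+08 m = 500 Mm.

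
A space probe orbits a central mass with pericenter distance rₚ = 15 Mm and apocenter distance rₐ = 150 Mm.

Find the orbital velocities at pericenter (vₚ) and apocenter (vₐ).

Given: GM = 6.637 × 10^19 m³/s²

Convert to SI: rₚ = 15 Mm = 1.5e+07 m; rₐ = 150 Mm = 1.5e+08 m.
Use the vis-viva equation v² = GM(2/r − 1/a) with a = (rₚ + rₐ)/2 = (1.5e+07 + 1.5e+08)/2 = 8.25e+07 m.
vₚ = √(GM · (2/rₚ − 1/a)) = √(6.637e+19 · (2/1.5e+07 − 1/8.25e+07)) m/s ≈ 2.836e+06 m/s = 2836 km/s.
vₐ = √(GM · (2/rₐ − 1/a)) = √(6.637e+19 · (2/1.5e+08 − 1/8.25e+07)) m/s ≈ 2.836e+05 m/s = 283.6 km/s.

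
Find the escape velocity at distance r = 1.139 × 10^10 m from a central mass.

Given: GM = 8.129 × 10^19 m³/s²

Escape velocity comes from setting total energy to zero: ½v² − GM/r = 0 ⇒ v_esc = √(2GM / r).
v_esc = √(2 · 8.129e+19 / 1.139e+10) m/s ≈ 1.195e+05 m/s = 119.5 km/s.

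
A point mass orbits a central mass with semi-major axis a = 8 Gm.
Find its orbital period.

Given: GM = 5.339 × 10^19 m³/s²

Convert to SI: a = 8 Gm = 8e+09 m.
Kepler's third law: T = 2π √(a³ / GM).
Substituting a = 8e+09 m and GM = 5.339e+19 m³/s²:
T = 2π √((8e+09)³ / 5.339e+19) s
T ≈ 6.153e+05 s = 7.121 days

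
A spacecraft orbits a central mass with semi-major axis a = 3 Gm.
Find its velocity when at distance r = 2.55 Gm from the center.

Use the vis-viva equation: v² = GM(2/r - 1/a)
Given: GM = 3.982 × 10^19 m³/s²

Convert to SI: a = 3 Gm = 3e+09 m; r = 2.55 Gm = 2.55e+09 m.
Vis-viva: v = √(GM · (2/r − 1/a)).
2/r − 1/a = 2/2.55e+09 − 1/3e+09 = 4.5098e-10 m⁻¹.
v = √(3.982e+19 · 4.5098e-10) m/s ≈ 1.34e+05 m/s = 134 km/s.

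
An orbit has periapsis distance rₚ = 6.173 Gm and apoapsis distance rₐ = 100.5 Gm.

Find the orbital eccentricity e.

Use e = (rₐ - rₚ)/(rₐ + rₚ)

Convert to SI: rₚ = 6.173 Gm = 6.173e+09 m; rₐ = 100.5 Gm = 1.005e+11 m.
e = (rₐ − rₚ) / (rₐ + rₚ).
e = (1.005e+11 − 6.173e+09) / (1.005e+11 + 6.173e+09) = 9.4327e+10 / 1.06673e+11 ≈ 0.8843.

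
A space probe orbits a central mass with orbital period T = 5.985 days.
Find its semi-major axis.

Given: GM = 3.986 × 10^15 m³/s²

Convert to SI: T = 5.985 days = 517104 s.
Invert Kepler's third law: a = (GM · T² / (4π²))^(1/3).
Substituting T = 517104 s and GM = 3.986e+15 m³/s²:
a = (3.986e+15 · (517104)² / (4π²))^(1/3) m
a ≈ 3e+08 m = 300 Mm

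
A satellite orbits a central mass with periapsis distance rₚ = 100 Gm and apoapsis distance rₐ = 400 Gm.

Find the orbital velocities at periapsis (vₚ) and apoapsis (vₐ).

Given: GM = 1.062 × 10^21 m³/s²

Convert to SI: rₚ = 100 Gm = 1e+11 m; rₐ = 400 Gm = 4e+11 m.
Use the vis-viva equation v² = GM(2/r − 1/a) with a = (rₚ + rₐ)/2 = (1e+11 + 4e+11)/2 = 2.5e+11 m.
vₚ = √(GM · (2/rₚ − 1/a)) = √(1.062e+21 · (2/1e+11 − 1/2.5e+11)) m/s ≈ 1.304e+05 m/s = 130.4 km/s.
vₐ = √(GM · (2/rₐ − 1/a)) = √(1.062e+21 · (2/4e+11 − 1/2.5e+11)) m/s ≈ 3.259e+04 m/s = 32.59 km/s.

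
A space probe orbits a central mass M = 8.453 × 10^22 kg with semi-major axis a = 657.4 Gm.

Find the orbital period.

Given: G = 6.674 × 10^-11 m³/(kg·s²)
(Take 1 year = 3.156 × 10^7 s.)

Convert to SI: a = 657.4 Gm = 6.574e+11 m.
GM = G · M = 6.674e-11 · 8.453e+22 = 5.64153e+12 m³/s².
Kepler's third law: T = 2π √(a³ / GM).
Substituting a = 6.574e+11 m and GM = 5.64153e+12 m³/s²:
T = 2π √((6.574e+11)³ / 5.64153e+12) s
T ≈ 1.41e+12 s = 4.468e+04 years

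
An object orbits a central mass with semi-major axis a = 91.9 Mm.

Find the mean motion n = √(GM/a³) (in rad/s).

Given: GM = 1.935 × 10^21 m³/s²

Convert to SI: a = 91.9 Mm = 9.19e+07 m.
n = √(GM / a³).
n = √(1.935e+21 / (9.19e+07)³) rad/s ≈ 0.04993 rad/s.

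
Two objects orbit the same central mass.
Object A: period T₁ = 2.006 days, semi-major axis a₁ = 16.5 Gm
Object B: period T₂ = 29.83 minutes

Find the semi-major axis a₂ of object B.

Convert to SI: T₁ = 2.006 days = 173318 s; a₁ = 16.5 Gm = 1.65e+10 m; T₂ = 29.83 minutes = 1789.8 s.
Kepler's third law: (T₁/T₂)² = (a₁/a₂)³ ⇒ a₂ = a₁ · (T₂/T₁)^(2/3).
T₂/T₁ = 1789.8 / 173318 = 0.0103267.
a₂ = 1.65e+10 · (0.0103267)^(2/3) m ≈ 7.825e+08 m = 782.5 Mm.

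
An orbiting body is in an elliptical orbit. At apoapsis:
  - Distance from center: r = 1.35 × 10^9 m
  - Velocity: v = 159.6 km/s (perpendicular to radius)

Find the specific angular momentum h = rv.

Convert to SI: v = 159.6 km/s = 159600 m/s.
With v perpendicular to r, h = r · v.
h = 1.35e+09 · 159600 m²/s ≈ 2.155e+14 m²/s.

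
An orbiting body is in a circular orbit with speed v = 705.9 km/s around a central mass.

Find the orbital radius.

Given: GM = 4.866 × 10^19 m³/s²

Convert to SI: v = 705.9 km/s = 705900 m/s.
For a circular orbit, v² = GM / r, so r = GM / v².
r = 4.866e+19 / (705900)² m ≈ 9.765e+07 m = 97.65 Mm.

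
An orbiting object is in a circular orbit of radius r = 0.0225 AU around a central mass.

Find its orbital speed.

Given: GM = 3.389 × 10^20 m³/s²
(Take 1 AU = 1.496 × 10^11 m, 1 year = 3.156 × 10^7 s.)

Convert to SI: r = 0.0225 AU = 3.366e+09 m.
For a circular orbit, gravity supplies the centripetal force, so v = √(GM / r).
v = √(3.389e+20 / 3.366e+09) m/s ≈ 3.173e+05 m/s = 66.94 AU/year.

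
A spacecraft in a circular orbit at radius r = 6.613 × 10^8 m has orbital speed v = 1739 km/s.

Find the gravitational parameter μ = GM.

Convert to SI: v = 1739 km/s = 1.739e+06 m/s.
For a circular orbit v² = GM/r, so GM = v² · r.
GM = (1.739e+06)² · 6.613e+08 m³/s² ≈ 2e+21 m³/s² = 2 × 10^21 m³/s².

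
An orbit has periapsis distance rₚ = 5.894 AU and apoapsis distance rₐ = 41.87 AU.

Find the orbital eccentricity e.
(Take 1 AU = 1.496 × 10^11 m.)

Convert to SI: rₚ = 5.894 AU = 8.81742e+11 m; rₐ = 41.87 AU = 6.26375e+12 m.
e = (rₐ − rₚ) / (rₐ + rₚ).
e = (6.26375e+12 − 8.81742e+11) / (6.26375e+12 + 8.81742e+11) = 5.38201e+12 / 7.14549e+12 ≈ 0.7532.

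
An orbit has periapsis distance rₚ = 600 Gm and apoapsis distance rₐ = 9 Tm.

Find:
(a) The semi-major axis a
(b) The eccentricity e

Convert to SI: rₚ = 600 Gm = 6e+11 m; rₐ = 9 Tm = 9e+12 m.
(a) a = (rₚ + rₐ) / 2 = (6e+11 + 9e+12) / 2 ≈ 4.8e+12 m = 4.8 Tm.
(b) e = (rₐ − rₚ) / (rₐ + rₚ) = (9e+12 − 6e+11) / (9e+12 + 6e+11) ≈ 0.875.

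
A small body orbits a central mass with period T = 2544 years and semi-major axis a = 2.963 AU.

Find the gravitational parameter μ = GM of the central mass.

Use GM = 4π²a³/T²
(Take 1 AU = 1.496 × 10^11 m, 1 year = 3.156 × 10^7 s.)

Convert to SI: T = 2544 years = 8.02886e+10 s; a = 2.963 AU = 4.43265e+11 m.
GM = 4π² · a³ / T².
GM = 4π² · (4.43265e+11)³ / (8.02886e+10)² m³/s² ≈ 5.334e+14 m³/s² = 5.334 × 10^14 m³/s².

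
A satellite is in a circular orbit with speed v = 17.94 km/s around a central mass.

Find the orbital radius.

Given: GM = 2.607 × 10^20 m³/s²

Convert to SI: v = 17.94 km/s = 17940 m/s.
For a circular orbit, v² = GM / r, so r = GM / v².
r = 2.607e+20 / (17940)² m ≈ 8.1e+11 m = 810 Gm.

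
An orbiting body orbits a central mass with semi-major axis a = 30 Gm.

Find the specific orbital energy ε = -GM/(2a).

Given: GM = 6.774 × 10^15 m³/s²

Convert to SI: a = 30 Gm = 3e+10 m.
ε = −GM / (2a).
ε = −6.774e+15 / (2 · 3e+10) J/kg ≈ -1.129e+05 J/kg = -112.9 kJ/kg.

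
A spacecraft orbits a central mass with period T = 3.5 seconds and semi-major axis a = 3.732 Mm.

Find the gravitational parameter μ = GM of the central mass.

Convert to SI: a = 3.732 Mm = 3.732e+06 m.
GM = 4π² · a³ / T².
GM = 4π² · (3.732e+06)³ / (3.5)² m³/s² ≈ 1.675e+20 m³/s² = 1.675 × 10^20 m³/s².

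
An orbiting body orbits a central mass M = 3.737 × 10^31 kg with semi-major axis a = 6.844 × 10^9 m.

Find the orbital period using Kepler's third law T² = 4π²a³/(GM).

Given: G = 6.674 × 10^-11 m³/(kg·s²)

GM = G · M = 6.674e-11 · 3.737e+31 = 2.49407e+21 m³/s².
Kepler's third law: T = 2π √(a³ / GM).
Substituting a = 6.844e+09 m and GM = 2.49407e+21 m³/s²:
T = 2π √((6.844e+09)³ / 2.49407e+21) s
T ≈ 7.123e+04 s = 19.79 hours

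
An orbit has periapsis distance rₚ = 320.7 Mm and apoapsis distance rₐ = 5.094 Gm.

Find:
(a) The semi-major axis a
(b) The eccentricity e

Convert to SI: rₚ = 320.7 Mm = 3.207e+08 m; rₐ = 5.094 Gm = 5.094e+09 m.
(a) a = (rₚ + rₐ) / 2 = (3.207e+08 + 5.094e+09) / 2 ≈ 2.707e+09 m = 2.707 Gm.
(b) e = (rₐ − rₚ) / (rₐ + rₚ) = (5.094e+09 − 3.207e+08) / (5.094e+09 + 3.207e+08) ≈ 0.8815.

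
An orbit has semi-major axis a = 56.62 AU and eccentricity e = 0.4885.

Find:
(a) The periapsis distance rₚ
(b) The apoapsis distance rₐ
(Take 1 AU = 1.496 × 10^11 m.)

Convert to SI: a = 56.62 AU = 8.47035e+12 m.
(a) rₚ = a(1 − e) = 8.47035e+12 · (1 − 0.4885) = 8.47035e+12 · 0.5115 ≈ 4.333e+12 m = 28.96 AU.
(b) rₐ = a(1 + e) = 8.47035e+12 · (1 + 0.4885) = 8.47035e+12 · 1.4885 ≈ 1.261e+13 m = 84.28 AU.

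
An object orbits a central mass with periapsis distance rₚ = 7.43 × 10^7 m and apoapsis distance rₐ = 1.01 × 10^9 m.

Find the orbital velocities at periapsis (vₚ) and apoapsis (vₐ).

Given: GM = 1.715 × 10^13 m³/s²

Use the vis-viva equation v² = GM(2/r − 1/a) with a = (rₚ + rₐ)/2 = (7.43e+07 + 1.01e+09)/2 = 5.4215e+08 m.
vₚ = √(GM · (2/rₚ − 1/a)) = √(1.715e+13 · (2/7.43e+07 − 1/5.4215e+08)) m/s ≈ 655.8 m/s = 655.8 m/s.
vₐ = √(GM · (2/rₐ − 1/a)) = √(1.715e+13 · (2/1.01e+09 − 1/5.4215e+08)) m/s ≈ 48.24 m/s = 48.24 m/s.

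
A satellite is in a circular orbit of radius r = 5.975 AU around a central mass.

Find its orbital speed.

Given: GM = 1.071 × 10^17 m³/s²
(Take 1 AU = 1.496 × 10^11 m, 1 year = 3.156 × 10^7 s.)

Convert to SI: r = 5.975 AU = 8.9386e+11 m.
For a circular orbit, gravity supplies the centripetal force, so v = √(GM / r).
v = √(1.071e+17 / 8.9386e+11) m/s ≈ 346.1 m/s = 0.07302 AU/year.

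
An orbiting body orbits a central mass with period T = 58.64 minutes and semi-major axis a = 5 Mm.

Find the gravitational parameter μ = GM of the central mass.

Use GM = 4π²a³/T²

Convert to SI: T = 58.64 minutes = 3518.4 s; a = 5 Mm = 5e+06 m.
GM = 4π² · a³ / T².
GM = 4π² · (5e+06)³ / (3518.4)² m³/s² ≈ 3.986e+14 m³/s² = 3.986 × 10^14 m³/s².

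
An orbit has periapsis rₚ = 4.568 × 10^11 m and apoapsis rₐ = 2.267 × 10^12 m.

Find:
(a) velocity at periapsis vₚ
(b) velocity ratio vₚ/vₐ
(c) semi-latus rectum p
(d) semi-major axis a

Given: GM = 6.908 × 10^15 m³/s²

(a) With a = (rₚ + rₐ)/2 = 1.3619e+12 m, vₚ = √(GM (2/rₚ − 1/a)) = √(6.908e+15 · (2/4.568e+11 − 1/1.3619e+12)) m/s ≈ 158.7 m/s
(b) Conservation of angular momentum (rₚvₚ = rₐvₐ) gives vₚ/vₐ = rₐ/rₚ = 2.267e+12/4.568e+11 ≈ 4.963
(c) From a = (rₚ + rₐ)/2 = 1.3619e+12 m and e = (rₐ − rₚ)/(rₐ + rₚ) = 0.664586, p = a(1 − e²) = 1.3619e+12 · (1 − (0.664586)²) ≈ 7.604e+11 m
(d) a = (rₚ + rₐ)/2 = (4.568e+11 + 2.267e+12)/2 ≈ 1.362e+12 m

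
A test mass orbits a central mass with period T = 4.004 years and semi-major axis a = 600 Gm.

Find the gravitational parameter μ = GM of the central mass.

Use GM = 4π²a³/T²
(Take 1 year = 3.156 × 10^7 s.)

Convert to SI: T = 4.004 years = 1.26366e+08 s; a = 600 Gm = 6e+11 m.
GM = 4π² · a³ / T².
GM = 4π² · (6e+11)³ / (1.26366e+08)² m³/s² ≈ 5.34e+20 m³/s² = 5.34 × 10^20 m³/s².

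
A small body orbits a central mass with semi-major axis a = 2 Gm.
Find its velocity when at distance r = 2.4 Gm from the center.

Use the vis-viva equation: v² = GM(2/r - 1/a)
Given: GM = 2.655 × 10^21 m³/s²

Convert to SI: a = 2 Gm = 2e+09 m; r = 2.4 Gm = 2.4e+09 m.
Vis-viva: v = √(GM · (2/r − 1/a)).
2/r − 1/a = 2/2.4e+09 − 1/2e+09 = 3.33333e-10 m⁻¹.
v = √(2.655e+21 · 3.33333e-10) m/s ≈ 9.407e+05 m/s = 940.7 km/s.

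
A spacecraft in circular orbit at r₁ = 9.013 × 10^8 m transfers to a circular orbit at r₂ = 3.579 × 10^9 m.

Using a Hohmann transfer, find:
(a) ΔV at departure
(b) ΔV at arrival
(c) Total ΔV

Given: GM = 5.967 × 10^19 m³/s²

Transfer semi-major axis: a_t = (r₁ + r₂)/2 = (9.013e+08 + 3.579e+09)/2 = 2.24015e+09 m.
Circular speeds: v₁ = √(GM/r₁) = 257302 m/s, v₂ = √(GM/r₂) = 129121 m/s.
Transfer speeds (vis-viva v² = GM(2/r − 1/a_t)): v₁ᵗ = 325226 m/s, v₂ᵗ = 81901.8 m/s.
(a) ΔV₁ = |v₁ᵗ − v₁| ≈ 6.792e+04 m/s = 67.92 km/s.
(b) ΔV₂ = |v₂ − v₂ᵗ| ≈ 4.722e+04 m/s = 47.22 km/s.
(c) ΔV_total = ΔV₁ + ΔV₂ ≈ 1.151e+05 m/s = 115.1 km/s.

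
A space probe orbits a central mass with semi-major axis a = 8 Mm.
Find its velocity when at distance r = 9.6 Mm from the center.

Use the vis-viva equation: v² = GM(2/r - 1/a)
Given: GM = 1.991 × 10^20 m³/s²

Convert to SI: a = 8 Mm = 8e+06 m; r = 9.6 Mm = 9.6e+06 m.
Vis-viva: v = √(GM · (2/r − 1/a)).
2/r − 1/a = 2/9.6e+06 − 1/8e+06 = 8.33333e-08 m⁻¹.
v = √(1.991e+20 · 8.33333e-08) m/s ≈ 4.073e+06 m/s = 4073 km/s.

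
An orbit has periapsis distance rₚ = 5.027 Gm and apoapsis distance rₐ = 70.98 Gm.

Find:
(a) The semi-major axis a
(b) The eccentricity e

Convert to SI: rₚ = 5.027 Gm = 5.027e+09 m; rₐ = 70.98 Gm = 7.098e+10 m.
(a) a = (rₚ + rₐ) / 2 = (5.027e+09 + 7.098e+10) / 2 ≈ 3.8e+10 m = 38 Gm.
(b) e = (rₐ − rₚ) / (rₐ + rₚ) = (7.098e+10 − 5.027e+09) / (7.098e+10 + 5.027e+09) ≈ 0.8677.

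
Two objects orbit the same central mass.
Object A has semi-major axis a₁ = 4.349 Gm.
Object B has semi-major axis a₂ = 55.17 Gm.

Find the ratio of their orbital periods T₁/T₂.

Convert to SI: a₁ = 4.349 Gm = 4.349e+09 m; a₂ = 55.17 Gm = 5.517e+10 m.
From Kepler's third law, (T₁/T₂)² = (a₁/a₂)³, so T₁/T₂ = (a₁/a₂)^(3/2).
a₁/a₂ = 4.349e+09 / 5.517e+10 = 0.0788291.
T₁/T₂ = (0.0788291)^(3/2) ≈ 0.02213.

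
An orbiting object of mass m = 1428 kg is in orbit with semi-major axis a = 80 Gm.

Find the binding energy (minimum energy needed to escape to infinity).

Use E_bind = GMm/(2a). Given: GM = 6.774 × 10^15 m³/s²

Convert to SI: a = 80 Gm = 8e+10 m.
Total orbital energy is E = −GMm/(2a); binding energy is E_bind = −E = GMm/(2a).
E_bind = 6.774e+15 · 1428 / (2 · 8e+10) J ≈ 6.046e+07 J = 60.46 MJ.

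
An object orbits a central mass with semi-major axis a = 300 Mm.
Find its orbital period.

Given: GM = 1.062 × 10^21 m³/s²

Convert to SI: a = 300 Mm = 3e+08 m.
Kepler's third law: T = 2π √(a³ / GM).
Substituting a = 3e+08 m and GM = 1.062e+21 m³/s²:
T = 2π √((3e+08)³ / 1.062e+21) s
T ≈ 1002 s = 16.7 minutes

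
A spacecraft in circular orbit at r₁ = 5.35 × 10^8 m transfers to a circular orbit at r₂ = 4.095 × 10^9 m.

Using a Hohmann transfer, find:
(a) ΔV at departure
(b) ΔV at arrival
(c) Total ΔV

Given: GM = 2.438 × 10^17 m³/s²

Transfer semi-major axis: a_t = (r₁ + r₂)/2 = (5.35e+08 + 4.095e+09)/2 = 2.315e+09 m.
Circular speeds: v₁ = √(GM/r₁) = 21347.2 m/s, v₂ = √(GM/r₂) = 7715.96 m/s.
Transfer speeds (vis-viva v² = GM(2/r − 1/a_t)): v₁ᵗ = 28391.7 m/s, v₂ᵗ = 3709.29 m/s.
(a) ΔV₁ = |v₁ᵗ − v₁| ≈ 7045 m/s = 7.045 km/s.
(b) ΔV₂ = |v₂ − v₂ᵗ| ≈ 4007 m/s = 4.007 km/s.
(c) ΔV_total = ΔV₁ + ΔV₂ ≈ 1.105e+04 m/s = 11.05 km/s.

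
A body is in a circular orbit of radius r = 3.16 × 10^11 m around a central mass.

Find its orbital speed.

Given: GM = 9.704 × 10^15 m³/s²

For a circular orbit, gravity supplies the centripetal force, so v = √(GM / r).
v = √(9.704e+15 / 3.16e+11) m/s ≈ 175.2 m/s = 175.2 m/s.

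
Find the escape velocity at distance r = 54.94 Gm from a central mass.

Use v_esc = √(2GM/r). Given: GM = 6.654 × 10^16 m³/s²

Convert to SI: r = 54.94 Gm = 5.494e+10 m.
Escape velocity comes from setting total energy to zero: ½v² − GM/r = 0 ⇒ v_esc = √(2GM / r).
v_esc = √(2 · 6.654e+16 / 5.494e+10) m/s ≈ 1556 m/s = 1.556 km/s.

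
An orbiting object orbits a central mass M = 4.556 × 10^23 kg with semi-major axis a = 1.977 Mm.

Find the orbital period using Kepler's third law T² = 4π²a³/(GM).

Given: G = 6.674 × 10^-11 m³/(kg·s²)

Convert to SI: a = 1.977 Mm = 1.977e+06 m.
GM = G · M = 6.674e-11 · 4.556e+23 = 3.04067e+13 m³/s².
Kepler's third law: T = 2π √(a³ / GM).
Substituting a = 1.977e+06 m and GM = 3.04067e+13 m³/s²:
T = 2π √((1.977e+06)³ / 3.04067e+13) s
T ≈ 3167 s = 52.79 minutes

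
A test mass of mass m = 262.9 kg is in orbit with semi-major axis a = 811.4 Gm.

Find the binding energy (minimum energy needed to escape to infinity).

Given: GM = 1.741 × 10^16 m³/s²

Convert to SI: a = 811.4 Gm = 8.114e+11 m.
Total orbital energy is E = −GMm/(2a); binding energy is E_bind = −E = GMm/(2a).
E_bind = 1.741e+16 · 262.9 / (2 · 8.114e+11) J ≈ 2.82e+06 J = 2.82 MJ.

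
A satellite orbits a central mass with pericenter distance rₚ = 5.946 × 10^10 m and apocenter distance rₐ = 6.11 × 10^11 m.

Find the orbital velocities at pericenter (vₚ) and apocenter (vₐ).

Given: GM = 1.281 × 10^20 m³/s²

Use the vis-viva equation v² = GM(2/r − 1/a) with a = (rₚ + rₐ)/2 = (5.946e+10 + 6.11e+11)/2 = 3.3523e+11 m.
vₚ = √(GM · (2/rₚ − 1/a)) = √(1.281e+20 · (2/5.946e+10 − 1/3.3523e+11)) m/s ≈ 6.266e+04 m/s = 62.66 km/s.
vₐ = √(GM · (2/rₐ − 1/a)) = √(1.281e+20 · (2/6.11e+11 − 1/3.3523e+11)) m/s ≈ 6098 m/s = 6.098 km/s.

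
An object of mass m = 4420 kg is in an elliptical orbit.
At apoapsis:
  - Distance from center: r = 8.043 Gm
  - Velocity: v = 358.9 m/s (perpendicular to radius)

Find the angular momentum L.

Convert to SI: r = 8.043 Gm = 8.043e+09 m.
Since v is perpendicular to r, L = m · v · r.
L = 4420 · 358.9 · 8.043e+09 kg·m²/s ≈ 1.276e+16 kg·m²/s.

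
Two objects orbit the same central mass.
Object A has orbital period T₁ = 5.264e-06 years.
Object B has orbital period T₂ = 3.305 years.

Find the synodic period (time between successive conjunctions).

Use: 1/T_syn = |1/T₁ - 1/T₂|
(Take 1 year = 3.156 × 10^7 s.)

Convert to SI: T₁ = 5.264e-06 years = 166.132 s; T₂ = 3.305 years = 1.04306e+08 s.
T_syn = |T₁ · T₂ / (T₁ − T₂)|.
T_syn = |166.132 · 1.04306e+08 / (166.132 − 1.04306e+08)| s ≈ 166.1 s = 5.264e-06 years.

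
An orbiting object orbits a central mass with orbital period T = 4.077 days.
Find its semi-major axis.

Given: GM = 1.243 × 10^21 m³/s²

Convert to SI: T = 4.077 days = 352253 s.
Invert Kepler's third law: a = (GM · T² / (4π²))^(1/3).
Substituting T = 352253 s and GM = 1.243e+21 m³/s²:
a = (1.243e+21 · (352253)² / (4π²))^(1/3) m
a ≈ 1.575e+10 m = 15.75 Gm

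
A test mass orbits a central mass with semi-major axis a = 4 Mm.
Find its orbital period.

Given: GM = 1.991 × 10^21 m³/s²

Convert to SI: a = 4 Mm = 4e+06 m.
Kepler's third law: T = 2π √(a³ / GM).
Substituting a = 4e+06 m and GM = 1.991e+21 m³/s²:
T = 2π √((4e+06)³ / 1.991e+21) s
T ≈ 1.127 s = 1.127 seconds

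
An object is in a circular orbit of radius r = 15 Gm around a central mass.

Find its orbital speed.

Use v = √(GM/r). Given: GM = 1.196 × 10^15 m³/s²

Convert to SI: r = 15 Gm = 1.5e+10 m.
For a circular orbit, gravity supplies the centripetal force, so v = √(GM / r).
v = √(1.196e+15 / 1.5e+10) m/s ≈ 282.4 m/s = 282.4 m/s.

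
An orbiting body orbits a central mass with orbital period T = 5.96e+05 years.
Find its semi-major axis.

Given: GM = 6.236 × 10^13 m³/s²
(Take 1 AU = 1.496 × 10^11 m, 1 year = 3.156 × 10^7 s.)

Convert to SI: T = 5.96e+05 years = 1.88098e+13 s.
Invert Kepler's third law: a = (GM · T² / (4π²))^(1/3).
Substituting T = 1.88098e+13 s and GM = 6.236e+13 m³/s²:
a = (6.236e+13 · (1.88098e+13)² / (4π²))^(1/3) m
a ≈ 8.237e+12 m = 55.06 AU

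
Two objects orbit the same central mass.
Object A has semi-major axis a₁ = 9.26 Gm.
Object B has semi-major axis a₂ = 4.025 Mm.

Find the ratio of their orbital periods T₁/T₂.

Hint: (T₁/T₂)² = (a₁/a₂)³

Convert to SI: a₁ = 9.26 Gm = 9.26e+09 m; a₂ = 4.025 Mm = 4.025e+06 m.
From Kepler's third law, (T₁/T₂)² = (a₁/a₂)³, so T₁/T₂ = (a₁/a₂)^(3/2).
a₁/a₂ = 9.26e+09 / 4.025e+06 = 2300.62.
T₁/T₂ = (2300.62)^(3/2) ≈ 1.103e+05.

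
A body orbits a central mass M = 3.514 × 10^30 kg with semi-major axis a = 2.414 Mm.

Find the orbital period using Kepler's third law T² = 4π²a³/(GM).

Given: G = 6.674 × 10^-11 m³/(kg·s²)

Convert to SI: a = 2.414 Mm = 2.414e+06 m.
GM = G · M = 6.674e-11 · 3.514e+30 = 2.34524e+20 m³/s².
Kepler's third law: T = 2π √(a³ / GM).
Substituting a = 2.414e+06 m and GM = 2.34524e+20 m³/s²:
T = 2π √((2.414e+06)³ / 2.34524e+20) s
T ≈ 1.539 s = 1.539 seconds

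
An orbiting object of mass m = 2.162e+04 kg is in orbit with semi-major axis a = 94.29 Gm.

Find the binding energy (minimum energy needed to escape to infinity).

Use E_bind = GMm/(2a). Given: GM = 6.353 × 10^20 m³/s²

Convert to SI: a = 94.29 Gm = 9.429e+10 m.
Total orbital energy is E = −GMm/(2a); binding energy is E_bind = −E = GMm/(2a).
E_bind = 6.353e+20 · 2.162e+04 / (2 · 9.429e+10) J ≈ 7.283e+13 J = 72.83 TJ.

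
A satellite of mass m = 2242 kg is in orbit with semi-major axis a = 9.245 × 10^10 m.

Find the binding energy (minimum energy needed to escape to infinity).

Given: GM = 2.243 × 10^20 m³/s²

Total orbital energy is E = −GMm/(2a); binding energy is E_bind = −E = GMm/(2a).
E_bind = 2.243e+20 · 2242 / (2 · 9.245e+10) J ≈ 2.72e+12 J = 2.72 TJ.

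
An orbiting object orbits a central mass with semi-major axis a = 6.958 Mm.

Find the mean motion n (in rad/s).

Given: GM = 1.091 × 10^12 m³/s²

Convert to SI: a = 6.958 Mm = 6.958e+06 m.
n = √(GM / a³).
n = √(1.091e+12 / (6.958e+06)³) rad/s ≈ 5.691e-05 rad/s.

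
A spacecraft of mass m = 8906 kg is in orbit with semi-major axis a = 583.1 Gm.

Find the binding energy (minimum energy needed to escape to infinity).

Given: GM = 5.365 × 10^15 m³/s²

Convert to SI: a = 583.1 Gm = 5.831e+11 m.
Total orbital energy is E = −GMm/(2a); binding energy is E_bind = −E = GMm/(2a).
E_bind = 5.365e+15 · 8906 / (2 · 5.831e+11) J ≈ 4.097e+07 J = 40.97 MJ.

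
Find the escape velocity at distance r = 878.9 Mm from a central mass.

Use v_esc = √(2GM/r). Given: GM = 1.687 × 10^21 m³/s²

Convert to SI: r = 878.9 Mm = 8.789e+08 m.
Escape velocity comes from setting total energy to zero: ½v² − GM/r = 0 ⇒ v_esc = √(2GM / r).
v_esc = √(2 · 1.687e+21 / 8.789e+08) m/s ≈ 1.959e+06 m/s = 1959 km/s.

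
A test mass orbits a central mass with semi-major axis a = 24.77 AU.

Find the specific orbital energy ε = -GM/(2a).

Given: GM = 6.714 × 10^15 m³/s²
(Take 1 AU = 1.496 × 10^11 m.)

Convert to SI: a = 24.77 AU = 3.70559e+12 m.
ε = −GM / (2a).
ε = −6.714e+15 / (2 · 3.70559e+12) J/kg ≈ -905.9 J/kg = -905.9 J/kg.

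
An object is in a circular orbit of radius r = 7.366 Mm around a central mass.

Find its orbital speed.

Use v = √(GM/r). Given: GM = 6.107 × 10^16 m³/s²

Convert to SI: r = 7.366 Mm = 7.366e+06 m.
For a circular orbit, gravity supplies the centripetal force, so v = √(GM / r).
v = √(6.107e+16 / 7.366e+06) m/s ≈ 9.105e+04 m/s = 91.05 km/s.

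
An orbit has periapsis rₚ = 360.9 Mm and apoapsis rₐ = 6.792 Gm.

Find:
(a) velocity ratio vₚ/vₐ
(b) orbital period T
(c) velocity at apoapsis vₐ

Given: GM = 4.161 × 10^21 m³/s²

Convert to SI: rₚ = 360.9 Mm = 3.609e+08 m; rₐ = 6.792 Gm = 6.792e+09 m.
(a) Conservation of angular momentum (rₚvₚ = rₐvₐ) gives vₚ/vₐ = rₐ/rₚ = 6.792e+09/3.609e+08 ≈ 18.82
(b) With a = (rₚ + rₐ)/2 = 3.57645e+09 m, T = 2π √(a³/GM) = 2π √((3.57645e+09)³/4.161e+21) s ≈ 2.083e+04 s
(c) With a = (rₚ + rₐ)/2 = 3.57645e+09 m, vₐ = √(GM (2/rₐ − 1/a)) = √(4.161e+21 · (2/6.792e+09 − 1/3.57645e+09)) m/s ≈ 2.486e+05 m/s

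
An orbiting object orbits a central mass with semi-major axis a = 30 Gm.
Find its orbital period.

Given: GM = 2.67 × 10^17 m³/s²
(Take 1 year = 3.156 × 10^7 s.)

Convert to SI: a = 30 Gm = 3e+10 m.
Kepler's third law: T = 2π √(a³ / GM).
Substituting a = 3e+10 m and GM = 2.67e+17 m³/s²:
T = 2π √((3e+10)³ / 2.67e+17) s
T ≈ 6.318e+07 s = 2.002 years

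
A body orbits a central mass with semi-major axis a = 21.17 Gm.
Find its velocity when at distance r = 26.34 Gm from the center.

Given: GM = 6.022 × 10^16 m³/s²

Convert to SI: a = 21.17 Gm = 2.117e+10 m; r = 26.34 Gm = 2.634e+10 m.
Vis-viva: v = √(GM · (2/r − 1/a)).
2/r − 1/a = 2/2.634e+10 − 1/2.117e+10 = 2.86935e-11 m⁻¹.
v = √(6.022e+16 · 2.86935e-11) m/s ≈ 1315 m/s = 1.315 km/s.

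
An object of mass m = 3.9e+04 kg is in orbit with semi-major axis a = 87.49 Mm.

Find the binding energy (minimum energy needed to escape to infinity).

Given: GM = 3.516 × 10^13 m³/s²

Convert to SI: a = 87.49 Mm = 8.749e+07 m.
Total orbital energy is E = −GMm/(2a); binding energy is E_bind = −E = GMm/(2a).
E_bind = 3.516e+13 · 3.9e+04 / (2 · 8.749e+07) J ≈ 7.837e+09 J = 7.837 GJ.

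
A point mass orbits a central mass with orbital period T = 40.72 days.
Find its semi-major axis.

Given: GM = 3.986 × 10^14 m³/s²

Convert to SI: T = 40.72 days = 3.51821e+06 s.
Invert Kepler's third law: a = (GM · T² / (4π²))^(1/3).
Substituting T = 3.51821e+06 s and GM = 3.986e+14 m³/s²:
a = (3.986e+14 · (3.51821e+06)² / (4π²))^(1/3) m
a ≈ 5e+08 m = 500 Mm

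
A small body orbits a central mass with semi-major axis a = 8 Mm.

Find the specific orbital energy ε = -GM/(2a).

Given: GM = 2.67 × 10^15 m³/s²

Convert to SI: a = 8 Mm = 8e+06 m.
ε = −GM / (2a).
ε = −2.67e+15 / (2 · 8e+06) J/kg ≈ -1.669e+08 J/kg = -166.9 MJ/kg.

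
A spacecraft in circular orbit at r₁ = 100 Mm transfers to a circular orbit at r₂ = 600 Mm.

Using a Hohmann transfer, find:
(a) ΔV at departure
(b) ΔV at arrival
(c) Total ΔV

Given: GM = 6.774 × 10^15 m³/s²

Convert to SI: r₁ = 100 Mm = 1e+08 m; r₂ = 600 Mm = 6e+08 m.
Transfer semi-major axis: a_t = (r₁ + r₂)/2 = (1e+08 + 6e+08)/2 = 3.5e+08 m.
Circular speeds: v₁ = √(GM/r₁) = 8230.43 m/s, v₂ = √(GM/r₂) = 3360.06 m/s.
Transfer speeds (vis-viva v² = GM(2/r − 1/a_t)): v₁ᵗ = 10776.2 m/s, v₂ᵗ = 1796.03 m/s.
(a) ΔV₁ = |v₁ᵗ − v₁| ≈ 2546 m/s = 2.546 km/s.
(b) ΔV₂ = |v₂ − v₂ᵗ| ≈ 1564 m/s = 1.564 km/s.
(c) ΔV_total = ΔV₁ + ΔV₂ ≈ 4110 m/s = 4.11 km/s.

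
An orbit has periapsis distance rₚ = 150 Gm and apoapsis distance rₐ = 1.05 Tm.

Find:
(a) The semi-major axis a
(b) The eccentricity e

Convert to SI: rₚ = 150 Gm = 1.5e+11 m; rₐ = 1.05 Tm = 1.05e+12 m.
(a) a = (rₚ + rₐ) / 2 = (1.5e+11 + 1.05e+12) / 2 ≈ 6e+11 m = 600 Gm.
(b) e = (rₐ − rₚ) / (rₐ + rₚ) = (1.05e+12 − 1.5e+11) / (1.05e+12 + 1.5e+11) ≈ 0.75.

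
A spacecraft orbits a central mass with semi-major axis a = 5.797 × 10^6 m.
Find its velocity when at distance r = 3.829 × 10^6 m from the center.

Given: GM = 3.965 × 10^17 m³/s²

Vis-viva: v = √(GM · (2/r − 1/a)).
2/r − 1/a = 2/3.829e+06 − 1/5.797e+06 = 3.49827e-07 m⁻¹.
v = √(3.965e+17 · 3.49827e-07) m/s ≈ 3.724e+05 m/s = 372.4 km/s.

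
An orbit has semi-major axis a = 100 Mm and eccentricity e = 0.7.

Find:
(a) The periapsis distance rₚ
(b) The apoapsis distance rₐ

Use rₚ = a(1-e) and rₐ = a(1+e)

Convert to SI: a = 100 Mm = 1e+08 m.
(a) rₚ = a(1 − e) = 1e+08 · (1 − 0.7) = 1e+08 · 0.3 ≈ 3e+07 m = 30 Mm.
(b) rₐ = a(1 + e) = 1e+08 · (1 + 0.7) = 1e+08 · 1.7 ≈ 1.7e+08 m = 170 Mm.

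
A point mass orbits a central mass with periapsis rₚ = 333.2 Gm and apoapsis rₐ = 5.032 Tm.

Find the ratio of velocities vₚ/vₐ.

Convert to SI: rₚ = 333.2 Gm = 3.332e+11 m; rₐ = 5.032 Tm = 5.032e+12 m.
Conservation of angular momentum gives rₚvₚ = rₐvₐ, so vₚ/vₐ = rₐ/rₚ.
vₚ/vₐ = 5.032e+12 / 3.332e+11 ≈ 15.1.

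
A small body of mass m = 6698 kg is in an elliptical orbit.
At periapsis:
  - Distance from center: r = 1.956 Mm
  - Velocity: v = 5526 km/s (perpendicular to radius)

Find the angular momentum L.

Convert to SI: r = 1.956 Mm = 1.956e+06 m; v = 5526 km/s = 5.526e+06 m/s.
Since v is perpendicular to r, L = m · v · r.
L = 6698 · 5.526e+06 · 1.956e+06 kg·m²/s ≈ 7.24e+16 kg·m²/s.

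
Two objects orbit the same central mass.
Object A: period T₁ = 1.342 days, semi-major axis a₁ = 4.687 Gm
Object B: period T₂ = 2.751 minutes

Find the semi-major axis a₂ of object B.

Convert to SI: T₁ = 1.342 days = 115949 s; a₁ = 4.687 Gm = 4.687e+09 m; T₂ = 2.751 minutes = 165.06 s.
Kepler's third law: (T₁/T₂)² = (a₁/a₂)³ ⇒ a₂ = a₁ · (T₂/T₁)^(2/3).
T₂/T₁ = 165.06 / 115949 = 0.00142356.
a₂ = 4.687e+09 · (0.00142356)^(2/3) m ≈ 5.931e+07 m = 59.31 Mm.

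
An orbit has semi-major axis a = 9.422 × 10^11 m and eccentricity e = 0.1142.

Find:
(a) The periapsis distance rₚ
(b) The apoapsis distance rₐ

(a) rₚ = a(1 − e) = 9.422e+11 · (1 − 0.1142) = 9.422e+11 · 0.8858 ≈ 8.346e+11 m = 8.346 × 10^11 m.
(b) rₐ = a(1 + e) = 9.422e+11 · (1 + 0.1142) = 9.422e+11 · 1.1142 ≈ 1.05e+12 m = 1.05 × 10^12 m.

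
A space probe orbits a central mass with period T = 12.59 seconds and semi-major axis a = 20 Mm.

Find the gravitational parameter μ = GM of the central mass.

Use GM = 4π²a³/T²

Convert to SI: a = 20 Mm = 2e+07 m.
GM = 4π² · a³ / T².
GM = 4π² · (2e+07)³ / (12.59)² m³/s² ≈ 1.992e+21 m³/s² = 1.992 × 10^21 m³/s².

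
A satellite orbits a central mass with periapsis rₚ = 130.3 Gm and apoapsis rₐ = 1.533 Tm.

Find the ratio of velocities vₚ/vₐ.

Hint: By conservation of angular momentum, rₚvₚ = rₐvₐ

Convert to SI: rₚ = 130.3 Gm = 1.303e+11 m; rₐ = 1.533 Tm = 1.533e+12 m.
Conservation of angular momentum gives rₚvₚ = rₐvₐ, so vₚ/vₐ = rₐ/rₚ.
vₚ/vₐ = 1.533e+12 / 1.303e+11 ≈ 11.77.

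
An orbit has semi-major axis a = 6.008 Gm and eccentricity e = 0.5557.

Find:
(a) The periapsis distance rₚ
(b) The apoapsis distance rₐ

Convert to SI: a = 6.008 Gm = 6.008e+09 m.
(a) rₚ = a(1 − e) = 6.008e+09 · (1 − 0.5557) = 6.008e+09 · 0.4443 ≈ 2.669e+09 m = 2.669 Gm.
(b) rₐ = a(1 + e) = 6.008e+09 · (1 + 0.5557) = 6.008e+09 · 1.5557 ≈ 9.347e+09 m = 9.347 Gm.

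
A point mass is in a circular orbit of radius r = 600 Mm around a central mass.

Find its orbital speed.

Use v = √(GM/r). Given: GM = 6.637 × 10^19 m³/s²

Convert to SI: r = 600 Mm = 6e+08 m.
For a circular orbit, gravity supplies the centripetal force, so v = √(GM / r).
v = √(6.637e+19 / 6e+08) m/s ≈ 3.326e+05 m/s = 332.6 km/s.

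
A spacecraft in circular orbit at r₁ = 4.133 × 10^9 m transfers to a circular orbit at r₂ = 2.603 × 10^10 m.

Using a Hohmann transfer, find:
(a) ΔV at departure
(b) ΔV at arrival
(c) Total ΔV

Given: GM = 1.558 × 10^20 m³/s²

Transfer semi-major axis: a_t = (r₁ + r₂)/2 = (4.133e+09 + 2.603e+10)/2 = 1.50815e+10 m.
Circular speeds: v₁ = √(GM/r₁) = 194156 m/s, v₂ = √(GM/r₂) = 77365.4 m/s.
Transfer speeds (vis-viva v² = GM(2/r − 1/a_t)): v₁ᵗ = 255074 m/s, v₂ᵗ = 40500.2 m/s.
(a) ΔV₁ = |v₁ᵗ − v₁| ≈ 6.092e+04 m/s = 60.92 km/s.
(b) ΔV₂ = |v₂ − v₂ᵗ| ≈ 3.687e+04 m/s = 36.87 km/s.
(c) ΔV_total = ΔV₁ + ΔV₂ ≈ 9.778e+04 m/s = 97.78 km/s.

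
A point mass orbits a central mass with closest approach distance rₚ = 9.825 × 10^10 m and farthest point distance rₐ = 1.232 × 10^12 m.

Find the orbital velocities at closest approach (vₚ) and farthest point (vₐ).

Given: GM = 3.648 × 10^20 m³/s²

Use the vis-viva equation v² = GM(2/r − 1/a) with a = (rₚ + rₐ)/2 = (9.825e+10 + 1.232e+12)/2 = 6.65125e+11 m.
vₚ = √(GM · (2/rₚ − 1/a)) = √(3.648e+20 · (2/9.825e+10 − 1/6.65125e+11)) m/s ≈ 8.293e+04 m/s = 82.93 km/s.
vₐ = √(GM · (2/rₐ − 1/a)) = √(3.648e+20 · (2/1.232e+12 − 1/6.65125e+11)) m/s ≈ 6614 m/s = 6.614 km/s.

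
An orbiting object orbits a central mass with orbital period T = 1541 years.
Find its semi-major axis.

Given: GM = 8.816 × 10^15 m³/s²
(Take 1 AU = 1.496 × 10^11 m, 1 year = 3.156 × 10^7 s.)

Convert to SI: T = 1541 years = 4.8634e+10 s.
Invert Kepler's third law: a = (GM · T² / (4π²))^(1/3).
Substituting T = 4.8634e+10 s and GM = 8.816e+15 m³/s²:
a = (8.816e+15 · (4.8634e+10)² / (4π²))^(1/3) m
a ≈ 8.083e+11 m = 5.403 AU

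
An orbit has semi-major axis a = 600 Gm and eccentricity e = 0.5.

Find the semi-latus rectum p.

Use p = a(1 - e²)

Convert to SI: a = 600 Gm = 6e+11 m.
p = a (1 − e²).
p = 6e+11 · (1 − (0.5)²) = 6e+11 · 0.75 ≈ 4.5e+11 m = 450 Gm.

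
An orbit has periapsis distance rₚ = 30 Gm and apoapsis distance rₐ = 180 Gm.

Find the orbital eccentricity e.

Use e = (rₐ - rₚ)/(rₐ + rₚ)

Convert to SI: rₚ = 30 Gm = 3e+10 m; rₐ = 180 Gm = 1.8e+11 m.
e = (rₐ − rₚ) / (rₐ + rₚ).
e = (1.8e+11 − 3e+10) / (1.8e+11 + 3e+10) = 1.5e+11 / 2.1e+11 ≈ 0.7143.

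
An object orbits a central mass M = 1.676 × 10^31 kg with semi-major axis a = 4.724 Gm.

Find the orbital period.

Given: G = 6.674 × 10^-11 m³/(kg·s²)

Convert to SI: a = 4.724 Gm = 4.724e+09 m.
GM = G · M = 6.674e-11 · 1.676e+31 = 1.11856e+21 m³/s².
Kepler's third law: T = 2π √(a³ / GM).
Substituting a = 4.724e+09 m and GM = 1.11856e+21 m³/s²:
T = 2π √((4.724e+09)³ / 1.11856e+21) s
T ≈ 6.1e+04 s = 16.94 hours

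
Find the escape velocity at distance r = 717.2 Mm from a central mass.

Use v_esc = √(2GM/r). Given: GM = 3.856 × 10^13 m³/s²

Convert to SI: r = 717.2 Mm = 7.172e+08 m.
Escape velocity comes from setting total energy to zero: ½v² − GM/r = 0 ⇒ v_esc = √(2GM / r).
v_esc = √(2 · 3.856e+13 / 7.172e+08) m/s ≈ 327.9 m/s = 327.9 m/s.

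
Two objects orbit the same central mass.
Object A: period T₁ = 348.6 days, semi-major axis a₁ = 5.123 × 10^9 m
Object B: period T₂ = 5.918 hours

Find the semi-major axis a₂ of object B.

Convert to SI: T₁ = 348.6 days = 3.0119e+07 s; T₂ = 5.918 hours = 21304.8 s.
Kepler's third law: (T₁/T₂)² = (a₁/a₂)³ ⇒ a₂ = a₁ · (T₂/T₁)^(2/3).
T₂/T₁ = 21304.8 / 3.0119e+07 = 0.000707353.
a₂ = 5.123e+09 · (0.000707353)^(2/3) m ≈ 4.067e+07 m = 4.067 × 10^7 m.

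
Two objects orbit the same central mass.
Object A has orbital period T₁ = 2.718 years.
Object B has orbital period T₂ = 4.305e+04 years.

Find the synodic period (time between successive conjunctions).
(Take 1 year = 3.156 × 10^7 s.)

Convert to SI: T₁ = 2.718 years = 8.57801e+07 s; T₂ = 4.305e+04 years = 1.35866e+12 s.
T_syn = |T₁ · T₂ / (T₁ − T₂)|.
T_syn = |8.57801e+07 · 1.35866e+12 / (8.57801e+07 − 1.35866e+12)| s ≈ 8.579e+07 s = 2.718 years.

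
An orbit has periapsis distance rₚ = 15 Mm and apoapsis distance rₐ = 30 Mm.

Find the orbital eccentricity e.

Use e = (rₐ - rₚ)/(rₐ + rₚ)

Convert to SI: rₚ = 15 Mm = 1.5e+07 m; rₐ = 30 Mm = 3e+07 m.
e = (rₐ − rₚ) / (rₐ + rₚ).
e = (3e+07 − 1.5e+07) / (3e+07 + 1.5e+07) = 1.5e+07 / 4.5e+07 ≈ 0.3333.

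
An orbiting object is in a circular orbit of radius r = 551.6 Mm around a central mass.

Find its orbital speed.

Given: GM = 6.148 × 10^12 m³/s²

Convert to SI: r = 551.6 Mm = 5.516e+08 m.
For a circular orbit, gravity supplies the centripetal force, so v = √(GM / r).
v = √(6.148e+12 / 5.516e+08) m/s ≈ 105.6 m/s = 105.6 m/s.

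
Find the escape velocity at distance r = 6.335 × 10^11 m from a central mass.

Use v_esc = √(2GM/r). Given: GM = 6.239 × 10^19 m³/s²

Escape velocity comes from setting total energy to zero: ½v² − GM/r = 0 ⇒ v_esc = √(2GM / r).
v_esc = √(2 · 6.239e+19 / 6.335e+11) m/s ≈ 1.403e+04 m/s = 14.03 km/s.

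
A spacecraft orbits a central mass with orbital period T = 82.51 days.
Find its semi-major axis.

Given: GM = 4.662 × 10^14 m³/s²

Convert to SI: T = 82.51 days = 7.12886e+06 s.
Invert Kepler's third law: a = (GM · T² / (4π²))^(1/3).
Substituting T = 7.12886e+06 s and GM = 4.662e+14 m³/s²:
a = (4.662e+14 · (7.12886e+06)² / (4π²))^(1/3) m
a ≈ 8.435e+08 m = 8.435 × 10^8 m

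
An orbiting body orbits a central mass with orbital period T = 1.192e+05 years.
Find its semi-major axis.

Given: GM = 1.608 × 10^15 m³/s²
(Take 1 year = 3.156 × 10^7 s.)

Convert to SI: T = 1.192e+05 years = 3.76195e+12 s.
Invert Kepler's third law: a = (GM · T² / (4π²))^(1/3).
Substituting T = 3.76195e+12 s and GM = 1.608e+15 m³/s²:
a = (1.608e+15 · (3.76195e+12)² / (4π²))^(1/3) m
a ≈ 8.322e+12 m = 8.322 Tm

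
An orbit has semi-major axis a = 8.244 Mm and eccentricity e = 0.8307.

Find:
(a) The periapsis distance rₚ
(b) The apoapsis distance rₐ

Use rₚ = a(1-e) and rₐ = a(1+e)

Convert to SI: a = 8.244 Mm = 8.244e+06 m.
(a) rₚ = a(1 − e) = 8.244e+06 · (1 − 0.8307) = 8.244e+06 · 0.1693 ≈ 1.396e+06 m = 1.396 Mm.
(b) rₐ = a(1 + e) = 8.244e+06 · (1 + 0.8307) = 8.244e+06 · 1.8307 ≈ 1.509e+07 m = 15.09 Mm.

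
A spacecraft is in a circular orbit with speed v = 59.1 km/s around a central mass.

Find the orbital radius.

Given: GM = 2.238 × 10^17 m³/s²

Convert to SI: v = 59.1 km/s = 59100 m/s.
For a circular orbit, v² = GM / r, so r = GM / v².
r = 2.238e+17 / (59100)² m ≈ 6.407e+07 m = 6.407 × 10^7 m.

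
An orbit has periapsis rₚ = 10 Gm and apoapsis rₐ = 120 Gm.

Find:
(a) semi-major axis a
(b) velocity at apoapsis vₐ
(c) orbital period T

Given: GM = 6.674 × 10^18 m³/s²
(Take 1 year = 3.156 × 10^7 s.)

Convert to SI: rₚ = 10 Gm = 1e+10 m; rₐ = 120 Gm = 1.2e+11 m.
(a) a = (rₚ + rₐ)/2 = (1e+10 + 1.2e+11)/2 ≈ 6.5e+10 m
(b) With a = (rₚ + rₐ)/2 = 6.5e+10 m, vₐ = √(GM (2/rₐ − 1/a)) = √(6.674e+18 · (2/1.2e+11 − 1/6.5e+10)) m/s ≈ 2925 m/s
(c) With a = (rₚ + rₐ)/2 = 6.5e+10 m, T = 2π √(a³/GM) = 2π √((6.5e+10)³/6.674e+18) s ≈ 4.03e+07 s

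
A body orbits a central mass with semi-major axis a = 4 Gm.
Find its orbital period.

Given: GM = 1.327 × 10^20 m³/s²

Convert to SI: a = 4 Gm = 4e+09 m.
Kepler's third law: T = 2π √(a³ / GM).
Substituting a = 4e+09 m and GM = 1.327e+20 m³/s²:
T = 2π √((4e+09)³ / 1.327e+20) s
T ≈ 1.38e+05 s = 1.597 days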